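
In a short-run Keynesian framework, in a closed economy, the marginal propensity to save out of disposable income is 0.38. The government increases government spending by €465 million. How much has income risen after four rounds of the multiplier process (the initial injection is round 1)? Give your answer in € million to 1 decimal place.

MPC = 1 − MPS = 1 − 0.38 = 0.62.
Round 1 adds ΔG = €465 million; each later round is MPC = 0.62 times the previous.
After 4 rounds: 465 + 288.3 + 178.746 + 110.82252 = ΔG·(1 − c^4)/(1 − c) = 465 × (1 − 0.14776336)/0.38 ≈ €1,042.9 million.

€1,042.9 million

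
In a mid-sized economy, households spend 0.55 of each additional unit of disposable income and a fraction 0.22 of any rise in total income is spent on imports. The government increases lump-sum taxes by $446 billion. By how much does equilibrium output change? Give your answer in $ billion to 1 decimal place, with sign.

−$366.1 billion

A lump-sum tax change of +$446 billion shifts disposable income by −$446 billion; first-round consumption changes by −c × ΔT = −0.55 × (+$446 billion) = −$245.3 billion.
Expenditure multiplier = 1/(1 − c + m) = 1/(1 − 0.55 + 0.22) = 1/0.67 ≈ 1.493.
The tax multiplier is −c × k ≈ −0.821, so ΔY = k × (−c·ΔT) = (−$245.3 billion) / 0.67 ≈ −$366.1 billion.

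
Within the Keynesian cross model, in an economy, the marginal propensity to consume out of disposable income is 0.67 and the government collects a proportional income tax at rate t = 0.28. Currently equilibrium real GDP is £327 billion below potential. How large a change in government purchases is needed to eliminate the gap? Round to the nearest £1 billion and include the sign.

Spending multiplier = 1/(1 − c(1−t)) = 1/(1 − 0.67×0.72) = 1/0.5176 ≈ 1.932.
Need ΔY = +£327 billion, so ΔG = ΔY/k = (+£327 billion) × 0.5176 ≈ +£169 billion.
The government should increase government purchases by £169 billion.

+£169 billion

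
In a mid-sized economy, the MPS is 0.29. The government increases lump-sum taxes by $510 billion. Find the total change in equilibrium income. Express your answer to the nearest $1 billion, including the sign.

−$1,249 billion

MPC = 1 − MPS = 1 − 0.29 = 0.71.
A lump-sum tax change of +$510 billion shifts disposable income by −$510 billion; first-round consumption changes by −c × ΔT = −0.71 × (+$510 billion) = −$362.1 billion.
Expenditure multiplier = 1/(1 − MPC) = 1/(1 − 0.71) = 1/0.29 ≈ 3.448.
The tax multiplier is −c × k ≈ −2.448, so ΔY = k × (−c·ΔT) = (−$362.1 billion) / 0.29 ≈ −$1,249 billion.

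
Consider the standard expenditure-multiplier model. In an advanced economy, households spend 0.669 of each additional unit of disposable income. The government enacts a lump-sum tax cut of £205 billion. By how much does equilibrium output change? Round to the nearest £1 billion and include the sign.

A lump-sum tax change of −£205 billion shifts disposable income by +£205 billion; first-round consumption changes by −c × ΔT = −0.669 × (−£205 billion) = +£137.145 billion.
Expenditure multiplier = 1/(1 − MPC) = 1/(1 − 0.669) = 1/0.331 ≈ 3.021.
The tax multiplier is −c × k ≈ −2.021, so ΔY = k × (−c·ΔT) = (+£137.145 billion) / 0.331 ≈ +£414 billion.

+£414 billion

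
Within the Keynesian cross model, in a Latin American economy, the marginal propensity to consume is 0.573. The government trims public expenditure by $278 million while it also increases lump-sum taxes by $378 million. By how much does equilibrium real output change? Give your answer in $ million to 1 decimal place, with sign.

−$1,158.3 million

Expenditure multiplier = 1/(1 − MPC) = 1/(1 − 0.573) = 1/0.427 ≈ 2.342.
ΔG contributes k·ΔG = (−$278 million) / 0.427 ≈ −$651.1 million.
ΔT of +$378 million changes first-round spending by −c·ΔT = −$216.594 million, contributing k·(−c·ΔT) = (−$216.594 million) / 0.427 ≈ −$507.2 million.
Net ΔY = k(ΔG − c·ΔT) = (−$494.594 million) / 0.427 ≈ −$1,158.3 million.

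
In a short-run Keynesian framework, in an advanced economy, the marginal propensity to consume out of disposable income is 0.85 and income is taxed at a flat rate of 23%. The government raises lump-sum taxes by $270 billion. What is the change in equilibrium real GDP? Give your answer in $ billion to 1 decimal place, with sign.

A lump-sum tax change of +$270 billion shifts disposable income by −$270 billion; first-round consumption changes by −c × ΔT = −0.85 × (+$270 billion) = −$229.5 billion.
Expenditure multiplier = 1/(1 − c(1−t)) = 1/(1 − 0.85×0.77) = 1/0.3455 ≈ 2.894.
The tax multiplier is −c × k ≈ −2.46, so ΔY = k × (−c·ΔT) = (−$229.5 billion) / 0.3455 ≈ −$664.3 billion.

−$664.3 billion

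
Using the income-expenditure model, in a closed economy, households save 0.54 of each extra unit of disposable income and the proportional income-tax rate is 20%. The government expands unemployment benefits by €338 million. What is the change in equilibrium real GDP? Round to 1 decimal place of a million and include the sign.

MPC = 1 − MPS = 1 − 0.54 = 0.46.
The transfer change shifts disposable income by +€338 million, so first-round consumption changes by c·ΔTR = 0.46 × (+€338 million) = +€155.48 million.
Expenditure multiplier = 1/(1 − c(1−t)) = 1/(1 − 0.46×0.8) = 1/0.632 ≈ 1.582.
The transfer multiplier is c × k ≈ 0.728, so ΔY = k × (c·ΔTR) = (+€155.48 million) / 0.632 ≈ +€246 million.

+€246.0 million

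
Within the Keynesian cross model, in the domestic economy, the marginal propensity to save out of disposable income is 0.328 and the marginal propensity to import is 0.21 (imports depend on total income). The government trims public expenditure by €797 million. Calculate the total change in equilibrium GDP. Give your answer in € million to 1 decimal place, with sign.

−€1,481.4 million

MPC = 1 − MPS = 1 − 0.328 = 0.672.
Spending multiplier = 1/(1 − c + m) = 1/(1 − 0.672 + 0.21) = 1/0.538 ≈ 1.859.
ΔY = k × ΔG = (−€797 million) / 0.538 ≈ −€1,481.4 million.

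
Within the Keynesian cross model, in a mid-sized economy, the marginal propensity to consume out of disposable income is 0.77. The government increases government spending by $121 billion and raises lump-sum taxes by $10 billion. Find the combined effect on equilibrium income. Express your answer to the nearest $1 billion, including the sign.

Expenditure multiplier = 1/(1 − MPC) = 1/(1 − 0.77) = 1/0.23 ≈ 4.348.
ΔG contributes k·ΔG = (+$121 billion) / 0.23 ≈ +$526.1 billion.
ΔT of +$10 billion changes first-round spending by −c·ΔT = −$7.7 billion, contributing k·(−c·ΔT) = (−$7.7 billion) / 0.23 ≈ −$33.5 billion.
Net ΔY = k(ΔG − c·ΔT) = (+$113.3 billion) / 0.23 ≈ +$493 billion.

+$493 billion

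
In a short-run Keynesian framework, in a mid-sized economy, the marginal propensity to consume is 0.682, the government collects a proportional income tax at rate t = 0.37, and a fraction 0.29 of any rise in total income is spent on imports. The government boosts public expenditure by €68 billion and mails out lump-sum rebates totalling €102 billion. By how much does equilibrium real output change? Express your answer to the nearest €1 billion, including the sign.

Expenditure multiplier = 1/(1 − c(1−t) + m) = 1/(1 − 0.682×0.63 + 0.29) = 1/0.86034 ≈ 1.162.
ΔG contributes k·ΔG = (+€68 billion) / 0.86034 ≈ +€79 billion.
ΔT of −€102 billion changes first-round spending by −c·ΔT = +€69.564 billion, contributing k·(−c·ΔT) = (+€69.564 billion) / 0.86034 ≈ +€80.9 billion.
Net ΔY = k(ΔG − c·ΔT) = (+€137.564 billion) / 0.86034 ≈ +€160 billion.

+€160 billion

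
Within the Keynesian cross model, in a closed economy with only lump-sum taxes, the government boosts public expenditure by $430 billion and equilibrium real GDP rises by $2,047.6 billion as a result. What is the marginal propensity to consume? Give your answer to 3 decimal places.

Implied spending multiplier k = ΔY/ΔG = 2,047.6/430 ≈ 4.7619.
Since k = 1/(1 − MPC), MPC = 1 − 1/k = 1 − ΔG/ΔY = 1 − 430/2,047.6 ≈ 0.790.

0.790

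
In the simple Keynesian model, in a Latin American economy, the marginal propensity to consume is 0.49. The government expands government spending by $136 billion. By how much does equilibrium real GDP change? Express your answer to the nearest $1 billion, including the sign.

+$267 billion

Expenditure multiplier = 1/(1 − MPC) = 1/(1 − 0.49) = 1/0.51 ≈ 1.961.
ΔY = k × ΔG = (+$136 billion) / 0.51 ≈ +$267 billion.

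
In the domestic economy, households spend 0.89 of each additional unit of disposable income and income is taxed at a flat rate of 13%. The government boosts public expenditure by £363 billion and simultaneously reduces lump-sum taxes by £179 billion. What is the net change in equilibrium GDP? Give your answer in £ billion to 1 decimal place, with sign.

+£2,314.2 billion

Expenditure multiplier = 1/(1 − c(1−t)) = 1/(1 − 0.89×0.87) = 1/0.2257 ≈ 4.431.
ΔG contributes k·ΔG = (+£363 billion) / 0.2257 ≈ +£1,608.3 billion.
ΔT of −£179 billion changes first-round spending by −c·ΔT = +£159.31 billion, contributing k·(−c·ΔT) = (+£159.31 billion) / 0.2257 ≈ +£705.8 billion.
Net ΔY = k(ΔG − c·ΔT) = (+£522.31 billion) / 0.2257 ≈ +£2,314.2 billion.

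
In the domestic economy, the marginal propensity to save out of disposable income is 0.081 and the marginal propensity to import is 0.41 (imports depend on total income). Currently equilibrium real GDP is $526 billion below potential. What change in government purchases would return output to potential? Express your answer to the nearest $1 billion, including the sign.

MPC = 1 − MPS = 1 − 0.081 = 0.919.
Spending multiplier = 1/(1 − c + m) = 1/(1 − 0.919 + 0.41) = 1/0.491 ≈ 2.037.
Need ΔY = +$526 billion, so ΔG = ΔY/k = (+$526 billion) × 0.491 ≈ +$258 billion.
The government should increase government purchases by $258 billion.

+$258 billion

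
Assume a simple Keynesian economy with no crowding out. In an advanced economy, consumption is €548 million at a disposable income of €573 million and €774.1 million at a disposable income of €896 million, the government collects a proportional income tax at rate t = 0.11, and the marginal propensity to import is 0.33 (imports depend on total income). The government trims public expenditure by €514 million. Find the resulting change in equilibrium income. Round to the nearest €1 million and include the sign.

MPC = ΔC/ΔYd = (774.1 − 548)/(896 − 573) = 226.1/323 = 0.7.
Expenditure multiplier = 1/(1 − c(1−t) + m) = 1/(1 − 0.7×0.89 + 0.33) = 1/0.707 ≈ 1.414.
ΔY = k × ΔG = (−€514 million) / 0.707 ≈ −€727 million.

−€727 million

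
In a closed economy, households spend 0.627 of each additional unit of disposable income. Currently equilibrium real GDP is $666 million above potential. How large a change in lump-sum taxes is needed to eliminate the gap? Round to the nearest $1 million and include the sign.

+$396 million

Spending multiplier = 1/(1 − MPC) = 1/(1 − 0.627) = 1/0.373 ≈ 2.681.
Tax multiplier = −c·k = −0.627/0.373 ≈ −1.681. Need ΔY = −$666 million, so ΔT = ΔY/(−c·k) = −(−$666 million) × 0.373 / 0.627 ≈ +$396 million.
The government should raise lump-sum taxes by $396 million.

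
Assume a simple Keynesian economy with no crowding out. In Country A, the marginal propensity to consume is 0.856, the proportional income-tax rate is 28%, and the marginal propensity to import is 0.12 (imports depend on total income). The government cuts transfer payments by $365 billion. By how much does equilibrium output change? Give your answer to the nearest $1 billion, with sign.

−$620 billion

The transfer change shifts disposable income by −$365 billion, so first-round consumption changes by c·ΔTR = 0.856 × (−$365 billion) = −$312.44 billion.
Expenditure multiplier = 1/(1 − c(1−t) + m) = 1/(1 − 0.856×0.72 + 0.12) = 1/0.50368 ≈ 1.985.
The transfer multiplier is c × k ≈ 1.699, so ΔY = k × (c·ΔTR) = (−$312.44 billion) / 0.50368 ≈ −$620 billion.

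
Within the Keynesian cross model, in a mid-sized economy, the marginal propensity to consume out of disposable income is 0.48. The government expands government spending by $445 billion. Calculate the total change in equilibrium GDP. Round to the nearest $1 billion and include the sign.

Government-spending multiplier = 1/(1 − MPC) = 1/(1 − 0.48) = 1/0.52 ≈ 1.923.
ΔY = k × ΔG = (+$445 billion) / 0.52 ≈ +$856 billion.

+$856 billion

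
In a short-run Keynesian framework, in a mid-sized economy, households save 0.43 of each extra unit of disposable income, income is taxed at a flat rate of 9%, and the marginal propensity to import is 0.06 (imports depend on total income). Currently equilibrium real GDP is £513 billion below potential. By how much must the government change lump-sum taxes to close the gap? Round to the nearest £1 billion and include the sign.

−£487 billion

MPC = 1 − MPS = 1 − 0.43 = 0.57.
Spending multiplier = 1/(1 − c(1−t) + m) = 1/(1 − 0.57×0.91 + 0.06) = 1/0.5413 ≈ 1.847.
Tax multiplier = −c·k = −0.57/0.5413 ≈ −1.053. Need ΔY = +£513 billion, so ΔT = ΔY/(−c·k) = −(+£513 billion) × 0.5413 / 0.57 ≈ −£487 billion.
The government should cut lump-sum taxes by £487 billion.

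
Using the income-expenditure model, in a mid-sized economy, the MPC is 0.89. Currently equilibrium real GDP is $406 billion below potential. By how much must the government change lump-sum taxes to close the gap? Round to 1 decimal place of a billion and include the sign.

−$50.2 billion

Spending multiplier = 1/(1 − MPC) = 1/(1 − 0.89) = 1/0.11 ≈ 9.091.
Tax multiplier = −c·k = −0.89/0.11 ≈ −8.091. Need ΔY = +$406 billion, so ΔT = ΔY/(−c·k) = −(+$406 billion) × 0.11 / 0.89 ≈ −$50.2 billion.
The government should cut lump-sum taxes by $50.2 billion.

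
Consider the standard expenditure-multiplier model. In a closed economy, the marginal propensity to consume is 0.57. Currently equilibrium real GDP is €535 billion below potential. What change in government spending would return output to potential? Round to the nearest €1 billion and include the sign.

+€230 billion

Spending multiplier = 1/(1 − MPC) = 1/(1 − 0.57) = 1/0.43 ≈ 2.326.
Need ΔY = +€535 billion, so ΔG = ΔY/k = (+€535 billion) × 0.43 ≈ +€230 billion.
The government should increase government spending by €230 billion.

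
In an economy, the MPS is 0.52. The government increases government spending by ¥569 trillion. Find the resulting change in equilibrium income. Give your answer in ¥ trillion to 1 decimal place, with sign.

+¥1,094.2 trillion

MPC = 1 − MPS = 1 − 0.52 = 0.48.
Spending multiplier = 1/(1 − MPC) = 1/(1 − 0.48) = 1/0.52 ≈ 1.923.
ΔY = k × ΔG = (+¥569 trillion) / 0.52 ≈ +¥1,094.2 trillion.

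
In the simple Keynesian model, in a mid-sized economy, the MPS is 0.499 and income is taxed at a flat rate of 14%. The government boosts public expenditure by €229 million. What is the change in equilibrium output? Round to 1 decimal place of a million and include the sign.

MPC = 1 − MPS = 1 − 0.499 = 0.501.
Expenditure multiplier = 1/(1 − c(1−t)) = 1/(1 − 0.501×0.86) = 1/0.56914 ≈ 1.757.
ΔY = k × ΔG = (+€229 million) / 0.56914 ≈ +€402.4 million.

+€402.4 million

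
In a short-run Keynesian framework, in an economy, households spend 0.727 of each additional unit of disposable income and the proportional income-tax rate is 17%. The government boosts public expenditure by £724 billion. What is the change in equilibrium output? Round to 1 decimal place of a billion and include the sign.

Government-spending multiplier = 1/(1 − c(1−t)) = 1/(1 − 0.727×0.83) = 1/0.39659 ≈ 2.521.
ΔY = k × ΔG = (+£724 billion) / 0.39659 ≈ +£1,825.6 billion.

+£1,825.6 billion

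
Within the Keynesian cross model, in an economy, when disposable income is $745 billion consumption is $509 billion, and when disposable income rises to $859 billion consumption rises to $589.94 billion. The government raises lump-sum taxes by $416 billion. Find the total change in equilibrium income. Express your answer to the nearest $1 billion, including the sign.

MPC = ΔC/ΔYd = (589.94 − 509)/(859 − 745) = 80.94/114 = 0.71.
A lump-sum tax change of +$416 billion shifts disposable income by −$416 billion; first-round consumption changes by −c × ΔT = −0.71 × (+$416 billion) = −$295.36 billion.
Expenditure multiplier = 1/(1 − MPC) = 1/(1 − 0.71) = 1/0.29 ≈ 3.448.
The tax multiplier is −c × k ≈ −2.448, so ΔY = k × (−c·ΔT) = (−$295.36 billion) / 0.29 ≈ −$1,018 billion.

−$1,018 billion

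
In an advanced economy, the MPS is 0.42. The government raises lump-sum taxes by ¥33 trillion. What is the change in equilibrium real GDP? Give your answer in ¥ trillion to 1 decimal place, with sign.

MPC = 1 − MPS = 1 − 0.42 = 0.58.
A lump-sum tax change of +¥33 trillion shifts disposable income by −¥33 trillion; first-round consumption changes by −c × ΔT = −0.58 × (+¥33 trillion) = −¥19.14 trillion.
Expenditure multiplier = 1/(1 − MPC) = 1/(1 − 0.58) = 1/0.42 ≈ 2.381.
The tax multiplier is −c × k ≈ −1.381, so ΔY = k × (−c·ΔT) = (−¥19.14 trillion) / 0.42 ≈ −¥45.6 trillion.

−¥45.6 trillion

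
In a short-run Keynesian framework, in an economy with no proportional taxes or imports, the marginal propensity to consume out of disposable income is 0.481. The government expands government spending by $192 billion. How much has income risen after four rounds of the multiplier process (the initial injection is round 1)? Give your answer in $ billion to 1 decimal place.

Round 1 adds ΔG = $192 billion; each later round is MPC = 0.481 times the previous.
After 4 rounds: 192 + 92.352 + 44.421312 + 21.366651072 = ΔG·(1 − c^4)/(1 − c) = 192 × (1 − 0.053527912321)/0.519 ≈ $350.1 billion.

$350.1 billion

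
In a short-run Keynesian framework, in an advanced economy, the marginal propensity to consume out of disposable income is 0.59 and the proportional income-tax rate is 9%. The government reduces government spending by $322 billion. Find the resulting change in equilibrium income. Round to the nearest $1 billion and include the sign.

−$695 billion

Expenditure multiplier = 1/(1 − c(1−t)) = 1/(1 − 0.59×0.91) = 1/0.4631 ≈ 2.159.
ΔY = k × ΔG = (−$322 billion) / 0.4631 ≈ −$695 billion.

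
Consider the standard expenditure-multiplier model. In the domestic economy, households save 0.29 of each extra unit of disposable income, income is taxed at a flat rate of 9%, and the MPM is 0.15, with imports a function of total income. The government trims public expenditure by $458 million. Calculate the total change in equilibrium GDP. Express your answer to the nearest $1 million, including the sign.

MPC = 1 − MPS = 1 − 0.29 = 0.71.
Expenditure multiplier = 1/(1 − c(1−t) + m) = 1/(1 − 0.71×0.91 + 0.15) = 1/0.5039 ≈ 1.985.
ΔY = k × ΔG = (−$458 million) / 0.5039 ≈ −$909 million.

−$909 million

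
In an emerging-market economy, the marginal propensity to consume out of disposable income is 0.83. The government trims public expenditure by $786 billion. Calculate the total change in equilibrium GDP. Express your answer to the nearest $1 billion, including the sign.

Expenditure multiplier = 1/(1 − MPC) = 1/(1 − 0.83) = 1/0.17 ≈ 5.882.
ΔY = k × ΔG = (−$786 billion) / 0.17 ≈ −$4,624 billion.

−$4,624 billion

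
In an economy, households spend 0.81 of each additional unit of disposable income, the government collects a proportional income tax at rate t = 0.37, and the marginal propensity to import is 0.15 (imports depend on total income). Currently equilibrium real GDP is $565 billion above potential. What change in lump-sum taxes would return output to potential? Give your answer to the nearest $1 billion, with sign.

+$446 billion

Spending multiplier = 1/(1 − c(1−t) + m) = 1/(1 − 0.81×0.63 + 0.15) = 1/0.6397 ≈ 1.563.
Tax multiplier = −c·k = −0.81/0.6397 ≈ −1.266. Need ΔY = −$565 billion, so ΔT = ΔY/(−c·k) = −(−$565 billion) × 0.6397 / 0.81 ≈ +$446 billion.
The government should raise lump-sum taxes by $446 billion.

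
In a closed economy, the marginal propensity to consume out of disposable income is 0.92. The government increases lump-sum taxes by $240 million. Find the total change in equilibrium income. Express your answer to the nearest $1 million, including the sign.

A lump-sum tax change of +$240 million shifts disposable income by −$240 million; first-round consumption changes by −c × ΔT = −0.92 × (+$240 million) = −$220.8 million.
Expenditure multiplier = 1/(1 − MPC) = 1/(1 − 0.92) = 1/0.08 = 12.5.
The tax multiplier is −c × k = −11.5, so ΔY = k × (−c·ΔT) = (−$220.8 million) / 0.08 = −$2,760 million.

−$2,760 million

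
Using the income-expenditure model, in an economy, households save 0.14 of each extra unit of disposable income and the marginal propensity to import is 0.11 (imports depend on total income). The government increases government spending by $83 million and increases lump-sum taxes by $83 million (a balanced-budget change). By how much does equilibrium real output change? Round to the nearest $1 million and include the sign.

+$46 million

MPC = 1 − MPS = 1 − 0.14 = 0.86.
Expenditure multiplier = 1/(1 − c + m) = 1/(1 − 0.86 + 0.11) = 1/0.25 = 4.
ΔG contributes k·ΔG = (+$83 million) / 0.25 = +$332 million.
ΔT of +$83 million changes first-round spending by −c·ΔT = −$71.38 million, contributing k·(−c·ΔT) = (−$71.38 million) / 0.25 ≈ −$285.5 million.
Net ΔY = k(ΔG − c·ΔT) = (+$11.62 million) / 0.25 ≈ +$46 million.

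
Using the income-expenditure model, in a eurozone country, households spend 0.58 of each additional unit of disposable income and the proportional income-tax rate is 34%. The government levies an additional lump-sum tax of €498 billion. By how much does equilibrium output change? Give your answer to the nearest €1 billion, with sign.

−€468 billion

A lump-sum tax change of +€498 billion shifts disposable income by −€498 billion; first-round consumption changes by −c × ΔT = −0.58 × (+€498 billion) = −€288.84 billion.
Expenditure multiplier = 1/(1 − c(1−t)) = 1/(1 − 0.58×0.66) = 1/0.6172 ≈ 1.62.
The tax multiplier is −c × k ≈ −0.94, so ΔY = k × (−c·ΔT) = (−€288.84 billion) / 0.6172 ≈ −€468 billion.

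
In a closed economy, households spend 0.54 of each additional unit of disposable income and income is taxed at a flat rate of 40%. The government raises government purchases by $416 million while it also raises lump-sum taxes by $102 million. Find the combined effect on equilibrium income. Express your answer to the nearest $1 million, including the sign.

Expenditure multiplier = 1/(1 − c(1−t)) = 1/(1 − 0.54×0.6) = 1/0.676 ≈ 1.479.
ΔG contributes k·ΔG = (+$416 million) / 0.676 ≈ +$615.4 million.
ΔT of +$102 million changes first-round spending by −c·ΔT = −$55.08 million, contributing k·(−c·ΔT) = (−$55.08 million) / 0.676 ≈ −$81.5 million.
Net ΔY = k(ΔG − c·ΔT) = (+$360.92 million) / 0.676 ≈ +$534 million.

+$534 million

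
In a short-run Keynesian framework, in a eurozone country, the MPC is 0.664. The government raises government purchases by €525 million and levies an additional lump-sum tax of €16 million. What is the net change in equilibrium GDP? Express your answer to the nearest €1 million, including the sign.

+€1,531 million

Expenditure multiplier = 1/(1 − MPC) = 1/(1 − 0.664) = 1/0.336 ≈ 2.976.
ΔG contributes k·ΔG = (+€525 million) / 0.336 = +€1,562.5 million.
ΔT of +€16 million changes first-round spending by −c·ΔT = −€10.624 million, contributing k·(−c·ΔT) = (−€10.624 million) / 0.336 ≈ −€31.6 million.
Net ΔY = k(ΔG − c·ΔT) = (+€514.376 million) / 0.336 ≈ +€1,531 million.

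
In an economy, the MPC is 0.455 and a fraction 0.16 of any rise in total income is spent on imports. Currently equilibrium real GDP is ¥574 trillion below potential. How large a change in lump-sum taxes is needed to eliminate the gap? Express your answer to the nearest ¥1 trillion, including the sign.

Spending multiplier = 1/(1 − c + m) = 1/(1 − 0.455 + 0.16) = 1/0.705 ≈ 1.418.
Tax multiplier = −c·k = −0.455/0.705 ≈ −0.645. Need ΔY = +¥574 trillion, so ΔT = ΔY/(−c·k) = −(+¥574 trillion) × 0.705 / 0.455 ≈ −¥889 trillion.
The government should cut lump-sum taxes by ¥889 trillion.

−¥889 trillion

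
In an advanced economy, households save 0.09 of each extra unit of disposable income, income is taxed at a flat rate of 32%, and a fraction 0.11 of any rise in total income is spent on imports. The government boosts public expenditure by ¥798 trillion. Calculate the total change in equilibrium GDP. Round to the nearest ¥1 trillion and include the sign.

+¥1,625 trillion

MPC = 1 − MPS = 1 − 0.09 = 0.91.
Spending multiplier = 1/(1 − c(1−t) + m) = 1/(1 − 0.91×0.68 + 0.11) = 1/0.4912 ≈ 2.036.
ΔY = k × ΔG = (+¥798 trillion) / 0.4912 ≈ +¥1,625 trillion.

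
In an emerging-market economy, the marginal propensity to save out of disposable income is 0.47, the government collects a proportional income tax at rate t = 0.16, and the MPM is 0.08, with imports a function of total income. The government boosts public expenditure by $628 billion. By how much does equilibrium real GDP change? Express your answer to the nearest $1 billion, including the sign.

MPC = 1 − MPS = 1 − 0.47 = 0.53.
Government-spending multiplier = 1/(1 − c(1−t) + m) = 1/(1 − 0.53×0.84 + 0.08) = 1/0.6348 ≈ 1.575.
ΔY = k × ΔG = (+$628 billion) / 0.6348 ≈ +$989 billion.

+$989 billion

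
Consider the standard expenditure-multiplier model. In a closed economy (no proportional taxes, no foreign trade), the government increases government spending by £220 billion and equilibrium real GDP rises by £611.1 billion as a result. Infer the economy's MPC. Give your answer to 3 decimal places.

0.640

Implied spending multiplier k = ΔY/ΔG = 611.1/220 ≈ 2.7777.
Since k = 1/(1 − MPC), MPC = 1 − 1/k = 1 − ΔG/ΔY = 1 − 220/611.1 ≈ 0.640.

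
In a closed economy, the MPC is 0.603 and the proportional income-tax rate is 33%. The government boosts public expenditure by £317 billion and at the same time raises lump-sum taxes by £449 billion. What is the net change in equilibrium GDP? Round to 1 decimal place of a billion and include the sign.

Expenditure multiplier = 1/(1 − c(1−t)) = 1/(1 − 0.603×0.67) = 1/0.59599 ≈ 1.678.
ΔG contributes k·ΔG = (+£317 billion) / 0.59599 ≈ +£531.9 billion.
ΔT of +£449 billion changes first-round spending by −c·ΔT = −£270.747 billion, contributing k·(−c·ΔT) = (−£270.747 billion) / 0.59599 ≈ −£454.3 billion.
Net ΔY = k(ΔG − c·ΔT) = (+£46.253 billion) / 0.59599 ≈ +£77.6 billion.

+£77.6 billion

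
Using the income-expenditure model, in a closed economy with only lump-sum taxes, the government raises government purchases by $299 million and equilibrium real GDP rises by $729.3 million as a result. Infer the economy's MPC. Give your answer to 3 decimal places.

0.590

Implied spending multiplier k = ΔY/ΔG = 729.3/299 ≈ 2.4391.
Since k = 1/(1 − MPC), MPC = 1 − 1/k = 1 − ΔG/ΔY = 1 − 299/729.3 ≈ 0.590.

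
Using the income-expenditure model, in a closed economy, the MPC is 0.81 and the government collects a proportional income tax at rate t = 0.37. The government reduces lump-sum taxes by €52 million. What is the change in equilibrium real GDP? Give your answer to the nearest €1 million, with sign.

A lump-sum tax change of −€52 million shifts disposable income by +€52 million; first-round consumption changes by −c × ΔT = −0.81 × (−€52 million) = +€42.12 million.
Expenditure multiplier = 1/(1 − c(1−t)) = 1/(1 − 0.81×0.63) = 1/0.4897 ≈ 2.042.
The tax multiplier is −c × k ≈ −1.654, so ΔY = k × (−c·ΔT) = (+€42.12 million) / 0.4897 ≈ +€86 million.

+€86 million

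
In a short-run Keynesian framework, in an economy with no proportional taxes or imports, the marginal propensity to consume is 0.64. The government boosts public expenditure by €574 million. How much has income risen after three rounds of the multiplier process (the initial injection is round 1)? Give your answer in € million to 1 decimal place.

Round 1 adds ΔG = €574 million; each later round is MPC = 0.64 times the previous.
After 3 rounds: 574 + 367.36 + 235.1104 = ΔG·(1 − c^3)/(1 − c) = 574 × (1 − 0.262144)/0.36 ≈ €1,176.5 million.

€1,176.5 million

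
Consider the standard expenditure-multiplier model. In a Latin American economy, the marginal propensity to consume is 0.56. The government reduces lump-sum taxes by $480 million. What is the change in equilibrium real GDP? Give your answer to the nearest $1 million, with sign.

+$611 million

A lump-sum tax change of −$480 million shifts disposable income by +$480 million; first-round consumption changes by −c × ΔT = −0.56 × (−$480 million) = +$268.8 million.
Expenditure multiplier = 1/(1 − MPC) = 1/(1 − 0.56) = 1/0.44 ≈ 2.273.
The tax multiplier is −c × k ≈ −1.273, so ΔY = k × (−c·ΔT) = (+$268.8 million) / 0.44 ≈ +$611 million.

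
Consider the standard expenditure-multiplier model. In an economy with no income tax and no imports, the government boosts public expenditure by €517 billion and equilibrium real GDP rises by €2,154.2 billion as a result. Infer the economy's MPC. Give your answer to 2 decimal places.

Implied spending multiplier k = ΔY/ΔG = 2,154.2/517 ≈ 4.1667.
Since k = 1/(1 − MPC), MPC = 1 − 1/k = 1 − ΔG/ΔY = 1 − 517/2,154.2 ≈ 0.76.

0.76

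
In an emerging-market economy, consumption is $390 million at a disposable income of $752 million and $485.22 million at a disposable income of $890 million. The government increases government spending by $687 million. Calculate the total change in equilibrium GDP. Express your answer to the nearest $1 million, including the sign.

+$2,216 million

MPC = ΔC/ΔYd = (485.22 − 390)/(890 − 752) = 95.22/138 = 0.69.
Spending multiplier = 1/(1 − MPC) = 1/(1 − 0.69) = 1/0.31 ≈ 3.226.
ΔY = k × ΔG = (+$687 million) / 0.31 ≈ +$2,216 million.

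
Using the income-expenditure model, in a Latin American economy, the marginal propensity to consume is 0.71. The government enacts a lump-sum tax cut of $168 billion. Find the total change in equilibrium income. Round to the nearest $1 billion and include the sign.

+$411 billion

A lump-sum tax change of −$168 billion shifts disposable income by +$168 billion; first-round consumption changes by −c × ΔT = −0.71 × (−$168 billion) = +$119.28 billion.
Expenditure multiplier = 1/(1 − MPC) = 1/(1 − 0.71) = 1/0.29 ≈ 3.448.
The tax multiplier is −c × k ≈ −2.448, so ΔY = k × (−c·ΔT) = (+$119.28 billion) / 0.29 ≈ +$411 billion.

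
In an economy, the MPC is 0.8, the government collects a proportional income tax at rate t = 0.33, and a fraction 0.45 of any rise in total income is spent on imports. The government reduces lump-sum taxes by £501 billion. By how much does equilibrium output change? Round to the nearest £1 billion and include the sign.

A lump-sum tax change of −£501 billion shifts disposable income by +£501 billion; first-round consumption changes by −c × ΔT = −0.8 × (−£501 billion) = +£400.8 billion.
Expenditure multiplier = 1/(1 − c(1−t) + m) = 1/(1 − 0.8×0.67 + 0.45) = 1/0.914 ≈ 1.094.
The tax multiplier is −c × k ≈ −0.875, so ΔY = k × (−c·ΔT) = (+£400.8 billion) / 0.914 ≈ +£439 billion.

+£439 billion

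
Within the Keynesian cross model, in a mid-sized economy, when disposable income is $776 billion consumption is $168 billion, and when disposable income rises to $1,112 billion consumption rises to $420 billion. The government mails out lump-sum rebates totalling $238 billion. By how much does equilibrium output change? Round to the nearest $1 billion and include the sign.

MPC = ΔC/ΔYd = (420 − 168)/(1,112 − 776) = 252/336 = 0.75.
A lump-sum tax change of −$238 billion shifts disposable income by +$238 billion; first-round consumption changes by −c × ΔT = −0.75 × (−$238 billion) = +$178.5 billion.
Expenditure multiplier = 1/(1 − MPC) = 1/(1 − 0.75) = 1/0.25 = 4.
The tax multiplier is −c × k = −3, so ΔY = k × (−c·ΔT) = (+$178.5 billion) / 0.25 = +$714 billion.

+$714 billion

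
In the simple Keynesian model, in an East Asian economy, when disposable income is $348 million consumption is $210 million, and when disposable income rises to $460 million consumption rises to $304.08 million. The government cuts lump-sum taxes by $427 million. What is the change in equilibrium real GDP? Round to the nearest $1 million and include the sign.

+$2,242 million

MPC = ΔC/ΔYd = (304.08 − 210)/(460 − 348) = 94.08/112 = 0.84.
A lump-sum tax change of −$427 million shifts disposable income by +$427 million; first-round consumption changes by −c × ΔT = −0.84 × (−$427 million) = +$358.68 million.
Expenditure multiplier = 1/(1 − MPC) = 1/(1 − 0.84) = 1/0.16 = 6.25.
The tax multiplier is −c × k = −5.25, so ΔY = k × (−c·ΔT) = (+$358.68 million) / 0.16 ≈ +$2,242 million.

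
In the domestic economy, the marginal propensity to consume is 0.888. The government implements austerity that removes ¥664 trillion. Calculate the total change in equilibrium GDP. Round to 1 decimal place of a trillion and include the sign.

−¥5,928.6 trillion

Expenditure multiplier = 1/(1 − MPC) = 1/(1 − 0.888) = 1/0.112 ≈ 8.929.
ΔY = k × ΔG = (−¥664 trillion) / 0.112 ≈ −¥5,928.6 trillion.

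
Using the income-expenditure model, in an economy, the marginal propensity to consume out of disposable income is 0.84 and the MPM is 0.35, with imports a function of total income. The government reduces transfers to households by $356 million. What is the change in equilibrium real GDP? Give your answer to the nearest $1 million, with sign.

−$586 million

The transfer change shifts disposable income by −$356 million, so first-round consumption changes by c·ΔTR = 0.84 × (−$356 million) = −$299.04 million.
Expenditure multiplier = 1/(1 − c + m) = 1/(1 − 0.84 + 0.35) = 1/0.51 ≈ 1.961.
The transfer multiplier is c × k ≈ 1.647, so ΔY = k × (c·ΔTR) = (−$299.04 million) / 0.51 ≈ −$586 million.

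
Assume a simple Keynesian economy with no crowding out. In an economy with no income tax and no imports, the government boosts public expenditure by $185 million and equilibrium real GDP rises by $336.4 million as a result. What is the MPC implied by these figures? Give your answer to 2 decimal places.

0.45

Implied spending multiplier k = ΔY/ΔG = 336.4/185 ≈ 1.8184.
Since k = 1/(1 − MPC), MPC = 1 − 1/k = 1 − ΔG/ΔY = 1 − 185/336.4 ≈ 0.45.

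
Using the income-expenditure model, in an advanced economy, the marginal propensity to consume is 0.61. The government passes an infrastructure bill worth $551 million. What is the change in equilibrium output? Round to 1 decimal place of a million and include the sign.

Spending multiplier = 1/(1 − MPC) = 1/(1 − 0.61) = 1/0.39 ≈ 2.564.
ΔY = k × ΔG = (+$551 million) / 0.39 ≈ +$1,412.8 million.

+$1,412.8 million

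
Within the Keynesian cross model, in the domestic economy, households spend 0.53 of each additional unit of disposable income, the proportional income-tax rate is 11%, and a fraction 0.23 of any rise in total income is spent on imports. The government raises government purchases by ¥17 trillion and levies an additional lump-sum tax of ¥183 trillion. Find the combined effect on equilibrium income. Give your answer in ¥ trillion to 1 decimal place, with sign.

−¥105.5 trillion

Expenditure multiplier = 1/(1 − c(1−t) + m) = 1/(1 − 0.53×0.89 + 0.23) = 1/0.7583 ≈ 1.319.
ΔG contributes k·ΔG = (+¥17 trillion) / 0.7583 ≈ +¥22.4 trillion.
ΔT of +¥183 trillion changes first-round spending by −c·ΔT = −¥96.99 trillion, contributing k·(−c·ΔT) = (−¥96.99 trillion) / 0.7583 ≈ −¥127.9 trillion.
Net ΔY = k(ΔG − c·ΔT) = (−¥79.99 trillion) / 0.7583 ≈ −¥105.5 trillion.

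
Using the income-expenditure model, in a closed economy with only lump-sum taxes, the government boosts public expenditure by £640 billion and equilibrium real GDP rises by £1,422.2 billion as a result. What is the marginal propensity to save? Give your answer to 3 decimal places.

Implied spending multiplier k = ΔY/ΔG = 1,422.2/640 ≈ 2.2222.
Since k = 1/(1 − MPC), MPC = 1 − 1/k = 1 − ΔG/ΔY = 1 − 640/1,422.2 ≈ 0.550.
MPS = 1 − MPC = 0.450.

0.450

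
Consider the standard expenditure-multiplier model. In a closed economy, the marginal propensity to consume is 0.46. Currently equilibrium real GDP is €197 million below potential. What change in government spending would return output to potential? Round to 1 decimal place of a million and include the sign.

Spending multiplier = 1/(1 − MPC) = 1/(1 − 0.46) = 1/0.54 ≈ 1.852.
Need ΔY = +€197 million, so ΔG = ΔY/k = (+€197 million) × 0.54 ≈ +€106.4 million.
The government should increase government spending by €106.4 million.

+€106.4 million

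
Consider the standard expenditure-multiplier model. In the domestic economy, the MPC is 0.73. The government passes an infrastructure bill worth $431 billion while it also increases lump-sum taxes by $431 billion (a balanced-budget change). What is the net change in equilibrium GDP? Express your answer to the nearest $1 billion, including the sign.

Expenditure multiplier = 1/(1 − MPC) = 1/(1 − 0.73) = 1/0.27 ≈ 3.704.
ΔG contributes k·ΔG = (+$431 billion) / 0.27 ≈ +$1,596.3 billion.
ΔT of +$431 billion changes first-round spending by −c·ΔT = −$314.63 billion, contributing k·(−c·ΔT) = (−$314.63 billion) / 0.27 ≈ −$1,165.3 billion.
With ΔG = ΔT and no other leakages, the balanced-budget multiplier is 1, so ΔY = ΔG = +$431 billion.

+$431 billion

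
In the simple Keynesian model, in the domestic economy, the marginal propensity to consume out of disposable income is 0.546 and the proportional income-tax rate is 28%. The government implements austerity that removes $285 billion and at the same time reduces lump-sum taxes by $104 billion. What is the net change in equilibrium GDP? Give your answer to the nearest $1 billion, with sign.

Expenditure multiplier = 1/(1 − c(1−t)) = 1/(1 − 0.546×0.72) = 1/0.60688 ≈ 1.648.
ΔG contributes k·ΔG = (−$285 billion) / 0.60688 ≈ −$469.6 billion.
ΔT of −$104 billion changes first-round spending by −c·ΔT = +$56.784 billion, contributing k·(−c·ΔT) = (+$56.784 billion) / 0.60688 ≈ +$93.6 billion.
Net ΔY = k(ΔG − c·ΔT) = (−$228.216 billion) / 0.60688 ≈ −$376 billion.

−$376 billion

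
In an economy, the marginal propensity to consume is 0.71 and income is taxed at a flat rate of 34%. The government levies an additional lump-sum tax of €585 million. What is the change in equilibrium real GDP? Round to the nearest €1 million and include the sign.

−€782 million

A lump-sum tax change of +€585 million shifts disposable income by −€585 million; first-round consumption changes by −c × ΔT = −0.71 × (+€585 million) = −€415.35 million.
Expenditure multiplier = 1/(1 − c(1−t)) = 1/(1 − 0.71×0.66) = 1/0.5314 ≈ 1.882.
The tax multiplier is −c × k ≈ −1.336, so ΔY = k × (−c·ΔT) = (−€415.35 million) / 0.5314 ≈ −€782 million.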